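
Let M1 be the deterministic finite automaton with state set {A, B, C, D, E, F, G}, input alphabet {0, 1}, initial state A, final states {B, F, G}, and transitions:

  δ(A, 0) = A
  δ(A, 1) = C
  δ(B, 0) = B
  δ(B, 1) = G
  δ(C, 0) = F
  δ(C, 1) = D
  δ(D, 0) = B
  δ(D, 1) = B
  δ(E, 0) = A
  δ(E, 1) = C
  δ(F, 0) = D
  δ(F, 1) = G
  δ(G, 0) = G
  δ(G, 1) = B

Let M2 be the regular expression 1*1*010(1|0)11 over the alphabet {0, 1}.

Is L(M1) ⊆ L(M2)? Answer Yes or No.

No

The string 10 is in L(M1) but not in L(M2).
So L(M1) ⊄ L(M2).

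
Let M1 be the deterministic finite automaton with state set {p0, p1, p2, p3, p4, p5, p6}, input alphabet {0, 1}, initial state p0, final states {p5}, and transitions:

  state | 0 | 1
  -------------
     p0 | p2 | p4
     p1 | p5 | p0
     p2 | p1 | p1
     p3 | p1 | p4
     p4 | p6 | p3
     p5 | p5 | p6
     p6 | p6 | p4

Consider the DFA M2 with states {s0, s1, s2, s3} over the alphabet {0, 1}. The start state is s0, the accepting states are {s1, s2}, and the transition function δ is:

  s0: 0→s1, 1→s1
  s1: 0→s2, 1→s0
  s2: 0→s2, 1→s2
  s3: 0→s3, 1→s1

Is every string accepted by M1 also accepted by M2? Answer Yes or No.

Yes

Exploring the product automaton M1 × M2 from the start pair (p0, s0), following both machines on each input symbol, reaches 19 state pairs: (p0, s0), (p2, s1), (p4, s1), (p1, s2), (p1, s0), (p6, s2), (p3, s0), (p5, s2), (p0, s2), (p5, s1), (p0, s1), (p4, s2), (p1, s1), (p2, s2), (p6, s0), (p4, s0), (p3, s2), (p6, s1), (p3, s1).
M1 accepts in {p5} and M2 accepts in {s1, s2}. The reachable pairs whose M1-component is accepting are (p5, s2), (p5, s1); in each of them the M2-component is accepting too, so the product for L(M1) \ L(M2) (M1-component accepting, M2-component rejecting) has no reachable accepting pair and the difference is empty.
Hence every string in L(M1) is also in L(M2).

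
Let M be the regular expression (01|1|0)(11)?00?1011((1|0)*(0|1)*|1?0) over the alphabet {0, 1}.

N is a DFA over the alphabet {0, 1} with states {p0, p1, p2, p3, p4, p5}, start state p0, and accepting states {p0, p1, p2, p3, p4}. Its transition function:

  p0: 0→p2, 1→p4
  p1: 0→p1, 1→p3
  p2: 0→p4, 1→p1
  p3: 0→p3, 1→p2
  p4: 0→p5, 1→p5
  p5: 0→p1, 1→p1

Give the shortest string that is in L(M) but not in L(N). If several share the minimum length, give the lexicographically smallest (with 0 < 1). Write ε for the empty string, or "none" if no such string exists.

00101100

The string 00101100 is accepted by M but not by N.
No shorter string lies in the difference, and 00101100 is the lexicographically first length-8 string in L(M) \ L(N).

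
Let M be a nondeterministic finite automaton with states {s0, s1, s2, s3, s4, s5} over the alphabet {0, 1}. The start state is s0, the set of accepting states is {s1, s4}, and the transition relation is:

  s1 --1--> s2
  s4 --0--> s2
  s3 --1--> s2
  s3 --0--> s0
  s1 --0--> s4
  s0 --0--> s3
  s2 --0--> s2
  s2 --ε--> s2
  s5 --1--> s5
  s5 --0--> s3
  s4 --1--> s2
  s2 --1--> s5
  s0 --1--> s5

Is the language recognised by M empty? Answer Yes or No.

Yes

The states reachable from the start state are {s0, s2, s3, s5}.
None of the accepting states {s1, s4} is reachable, so no string is accepted and L(M) = ∅.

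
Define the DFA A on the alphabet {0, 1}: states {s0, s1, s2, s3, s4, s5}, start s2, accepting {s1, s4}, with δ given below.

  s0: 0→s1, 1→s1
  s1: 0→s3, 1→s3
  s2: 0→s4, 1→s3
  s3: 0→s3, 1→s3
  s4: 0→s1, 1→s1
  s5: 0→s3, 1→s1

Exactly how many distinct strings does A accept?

3

The useful subgraph on states {s1, s2, s4} is acyclic, so L(A) is finite; the longest accepting path visits 3 useful states, giving maximum string length 2.
Counting accepting paths from s2 by length: 1 of length 1, 2 of length 2. Total 3.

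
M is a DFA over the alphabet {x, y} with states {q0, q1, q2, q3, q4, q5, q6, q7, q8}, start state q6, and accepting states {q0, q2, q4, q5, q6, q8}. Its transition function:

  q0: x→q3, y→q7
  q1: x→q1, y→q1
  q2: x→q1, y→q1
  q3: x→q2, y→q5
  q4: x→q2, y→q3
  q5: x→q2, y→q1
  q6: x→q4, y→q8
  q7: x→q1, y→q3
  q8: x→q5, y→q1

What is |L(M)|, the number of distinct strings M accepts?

The useful subgraph on states {q2, q3, q4, q5, q6, q8} is acyclic, so L(M) is finite; the longest accepting path visits 5 useful states, giving maximum string length 4.
Counting accepting paths from q6 by length: 1 of length 0, 2 of length 1, 2 of length 2, 3 of length 3, 1 of length 4. Total 9.

9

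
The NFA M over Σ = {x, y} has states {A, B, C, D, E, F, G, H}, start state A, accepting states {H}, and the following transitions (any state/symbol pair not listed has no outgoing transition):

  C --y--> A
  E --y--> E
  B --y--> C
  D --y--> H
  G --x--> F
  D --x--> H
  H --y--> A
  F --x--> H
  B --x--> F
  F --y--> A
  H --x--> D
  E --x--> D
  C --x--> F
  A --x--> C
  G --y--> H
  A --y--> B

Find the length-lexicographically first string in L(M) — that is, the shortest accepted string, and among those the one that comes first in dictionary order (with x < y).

A breadth-first search from A reaches an accepting state first via the path A → C → F → H on input xxx.
No string of length < 3 is accepted (BFS exhausts all shorter strings without reaching an accepting state), and xxx is the lexicographically least accepting string of length 3.

xxx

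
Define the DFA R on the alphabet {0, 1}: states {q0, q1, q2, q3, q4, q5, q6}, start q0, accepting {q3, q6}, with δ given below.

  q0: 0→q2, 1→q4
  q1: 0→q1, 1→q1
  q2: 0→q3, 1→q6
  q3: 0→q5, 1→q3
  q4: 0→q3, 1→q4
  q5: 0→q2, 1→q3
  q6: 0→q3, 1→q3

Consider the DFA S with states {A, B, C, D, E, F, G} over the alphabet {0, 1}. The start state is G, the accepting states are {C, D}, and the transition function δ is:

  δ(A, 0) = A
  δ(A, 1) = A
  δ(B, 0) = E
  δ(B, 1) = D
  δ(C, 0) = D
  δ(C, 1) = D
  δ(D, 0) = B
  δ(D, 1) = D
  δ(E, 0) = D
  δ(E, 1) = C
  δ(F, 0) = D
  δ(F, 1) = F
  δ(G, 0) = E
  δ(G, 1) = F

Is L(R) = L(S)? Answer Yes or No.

Exploring the product automaton R × S from the start pair (q0, G), following both machines on each input symbol, reaches 6 state pairs: (q0, G), (q2, E), (q4, F), (q3, D), (q6, C), (q5, B).
R accepts in {q3, q6} and S accepts in {C, D}. In every reachable pair the two components are either both accepting — (q3, D), (q6, C) — or both non-accepting, so no string is accepted by exactly one of the machines: L(R) \ L(S) and L(S) \ L(R) are both empty.
Hence every string is accepted by R iff it is accepted by S, and the two languages coincide.

Yes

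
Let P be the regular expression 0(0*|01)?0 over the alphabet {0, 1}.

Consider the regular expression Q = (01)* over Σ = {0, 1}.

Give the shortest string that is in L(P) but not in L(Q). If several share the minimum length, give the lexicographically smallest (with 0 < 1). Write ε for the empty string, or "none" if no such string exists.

00

The string 00 is accepted by P but not by Q.
No shorter string lies in the difference, and 00 is the lexicographically first length-2 string in L(P) \ L(Q).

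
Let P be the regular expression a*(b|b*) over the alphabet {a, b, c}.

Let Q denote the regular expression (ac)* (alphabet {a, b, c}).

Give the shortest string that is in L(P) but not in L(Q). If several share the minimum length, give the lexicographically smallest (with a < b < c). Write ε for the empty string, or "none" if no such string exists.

The string a is accepted by P but not by Q.
No shorter string lies in the difference, and a is the lexicographically first length-1 string in L(P) \ L(Q).

a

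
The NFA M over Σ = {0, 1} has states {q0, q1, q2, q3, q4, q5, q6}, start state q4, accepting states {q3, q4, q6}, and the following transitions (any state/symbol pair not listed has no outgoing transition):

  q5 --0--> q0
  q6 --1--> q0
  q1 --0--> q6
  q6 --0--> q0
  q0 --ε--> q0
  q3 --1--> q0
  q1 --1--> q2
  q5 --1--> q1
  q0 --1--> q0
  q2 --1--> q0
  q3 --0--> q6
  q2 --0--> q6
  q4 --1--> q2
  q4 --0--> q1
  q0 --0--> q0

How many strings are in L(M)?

The useful subgraph on states {q1, q2, q4, q6} is acyclic, so L(M) is finite; the longest accepting path visits 4 useful states, giving maximum string length 3.
Counting accepting paths from q4 by length: 1 of length 0, 2 of length 2, 1 of length 3. Total 4.

4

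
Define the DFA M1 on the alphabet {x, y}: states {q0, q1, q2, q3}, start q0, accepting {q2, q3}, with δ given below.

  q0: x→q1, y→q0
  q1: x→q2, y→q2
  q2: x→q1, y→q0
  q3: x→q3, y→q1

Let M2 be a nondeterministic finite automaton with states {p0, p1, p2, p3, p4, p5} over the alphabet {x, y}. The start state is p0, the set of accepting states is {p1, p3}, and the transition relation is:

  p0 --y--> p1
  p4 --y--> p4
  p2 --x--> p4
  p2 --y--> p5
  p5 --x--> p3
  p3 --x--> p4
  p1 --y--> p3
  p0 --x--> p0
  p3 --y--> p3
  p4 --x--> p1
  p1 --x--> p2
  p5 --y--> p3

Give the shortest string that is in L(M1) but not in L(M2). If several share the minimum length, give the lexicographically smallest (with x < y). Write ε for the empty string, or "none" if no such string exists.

The string xx is accepted by M1 but not by M2.
No shorter string lies in the difference, and xx is the lexicographically first length-2 string in L(M1) \ L(M2).

xx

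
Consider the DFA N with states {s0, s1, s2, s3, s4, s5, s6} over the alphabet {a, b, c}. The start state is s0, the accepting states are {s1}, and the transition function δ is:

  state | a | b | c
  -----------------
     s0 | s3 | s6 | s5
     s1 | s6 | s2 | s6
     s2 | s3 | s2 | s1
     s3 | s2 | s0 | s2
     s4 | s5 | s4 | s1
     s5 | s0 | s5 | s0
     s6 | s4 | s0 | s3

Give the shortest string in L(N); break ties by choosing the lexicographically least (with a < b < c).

A breadth-first search from s0 reaches an accepting state first via the path s0 → s3 → s2 → s1 on input aac.
No string of length < 3 is accepted (BFS exhausts all shorter strings without reaching an accepting state), and aac is the lexicographically least accepting string of length 3.

aac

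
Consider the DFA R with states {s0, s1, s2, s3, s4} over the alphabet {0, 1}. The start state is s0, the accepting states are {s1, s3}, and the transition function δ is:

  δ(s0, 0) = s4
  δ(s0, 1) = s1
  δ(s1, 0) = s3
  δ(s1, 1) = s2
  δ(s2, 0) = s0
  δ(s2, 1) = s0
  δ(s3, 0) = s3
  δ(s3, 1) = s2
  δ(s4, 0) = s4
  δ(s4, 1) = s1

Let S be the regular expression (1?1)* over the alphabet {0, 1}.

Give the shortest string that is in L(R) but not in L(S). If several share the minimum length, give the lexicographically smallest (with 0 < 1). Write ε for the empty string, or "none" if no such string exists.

The string 01 is accepted by R but not by S.
No shorter string lies in the difference, and 01 is the lexicographically first length-2 string in L(R) \ L(S).

01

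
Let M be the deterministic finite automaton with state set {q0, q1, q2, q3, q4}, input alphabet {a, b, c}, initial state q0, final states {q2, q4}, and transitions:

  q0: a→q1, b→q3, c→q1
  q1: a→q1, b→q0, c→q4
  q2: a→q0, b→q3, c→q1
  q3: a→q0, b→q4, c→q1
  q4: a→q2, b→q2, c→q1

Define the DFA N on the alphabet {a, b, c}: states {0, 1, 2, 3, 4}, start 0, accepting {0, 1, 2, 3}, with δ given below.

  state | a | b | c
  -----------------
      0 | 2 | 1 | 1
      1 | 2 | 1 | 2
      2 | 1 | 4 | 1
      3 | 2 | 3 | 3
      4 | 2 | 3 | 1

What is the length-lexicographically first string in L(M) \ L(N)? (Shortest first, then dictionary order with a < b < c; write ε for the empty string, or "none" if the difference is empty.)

ccb

The string ccb is accepted by M but not by N.
No shorter string lies in the difference, and ccb is the lexicographically first length-3 string in L(M) \ L(N).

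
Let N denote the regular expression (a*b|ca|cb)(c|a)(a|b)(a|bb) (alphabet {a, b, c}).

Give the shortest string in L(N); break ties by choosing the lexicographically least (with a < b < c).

baaa

By inspection of the expression, no string of length less than 4 matches, and baaa is the lexicographically first match of length 4.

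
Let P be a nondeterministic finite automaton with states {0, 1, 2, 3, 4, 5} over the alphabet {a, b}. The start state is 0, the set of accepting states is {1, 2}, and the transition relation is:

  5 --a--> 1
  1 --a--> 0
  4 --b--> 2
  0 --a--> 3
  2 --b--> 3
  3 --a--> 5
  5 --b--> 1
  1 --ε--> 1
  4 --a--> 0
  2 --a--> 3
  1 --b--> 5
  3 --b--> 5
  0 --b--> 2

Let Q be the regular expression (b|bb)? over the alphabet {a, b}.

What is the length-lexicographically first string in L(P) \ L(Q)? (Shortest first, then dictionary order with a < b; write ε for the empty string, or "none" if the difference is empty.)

The string aaa is accepted by P but not by Q.
No shorter string lies in the difference, and aaa is the lexicographically first length-3 string in L(P) \ L(Q).

aaa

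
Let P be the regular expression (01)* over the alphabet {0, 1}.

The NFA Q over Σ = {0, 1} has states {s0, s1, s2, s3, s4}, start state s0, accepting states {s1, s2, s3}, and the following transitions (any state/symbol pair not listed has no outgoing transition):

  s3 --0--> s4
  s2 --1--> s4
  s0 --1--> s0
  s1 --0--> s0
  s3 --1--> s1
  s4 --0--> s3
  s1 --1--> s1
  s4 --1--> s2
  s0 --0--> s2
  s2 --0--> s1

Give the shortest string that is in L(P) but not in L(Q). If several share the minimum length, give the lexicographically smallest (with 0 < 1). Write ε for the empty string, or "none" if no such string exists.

ε

The empty string ε is accepted by P but not by Q.
Since ε is the unique shortest string, it is the required witness.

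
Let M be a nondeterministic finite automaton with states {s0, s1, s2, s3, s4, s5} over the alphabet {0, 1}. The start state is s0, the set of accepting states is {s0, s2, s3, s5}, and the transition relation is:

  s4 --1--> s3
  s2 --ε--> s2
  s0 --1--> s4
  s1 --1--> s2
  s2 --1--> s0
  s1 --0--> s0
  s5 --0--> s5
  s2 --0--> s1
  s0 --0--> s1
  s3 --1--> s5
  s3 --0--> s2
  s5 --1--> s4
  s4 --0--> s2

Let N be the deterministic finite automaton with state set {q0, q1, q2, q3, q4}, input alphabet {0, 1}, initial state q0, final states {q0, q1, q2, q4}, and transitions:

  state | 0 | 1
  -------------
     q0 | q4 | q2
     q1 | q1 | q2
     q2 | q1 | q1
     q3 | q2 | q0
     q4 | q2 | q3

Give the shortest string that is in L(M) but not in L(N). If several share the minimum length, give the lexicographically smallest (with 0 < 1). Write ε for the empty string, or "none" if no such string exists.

The string 01 is accepted by M but not by N.
No shorter string lies in the difference, and 01 is the lexicographically first length-2 string in L(M) \ L(N).

01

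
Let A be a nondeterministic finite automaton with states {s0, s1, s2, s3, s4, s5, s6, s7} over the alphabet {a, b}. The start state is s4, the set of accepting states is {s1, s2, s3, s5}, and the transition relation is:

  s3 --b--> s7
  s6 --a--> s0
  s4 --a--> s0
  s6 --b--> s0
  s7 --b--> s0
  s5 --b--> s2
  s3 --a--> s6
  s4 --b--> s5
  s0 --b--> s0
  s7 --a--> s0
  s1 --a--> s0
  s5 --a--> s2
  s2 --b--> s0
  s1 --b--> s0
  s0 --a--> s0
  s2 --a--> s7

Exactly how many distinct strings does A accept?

3

The useful subgraph on states {s2, s4, s5} is acyclic, so L(A) is finite; the longest accepting path visits 3 useful states, giving maximum string length 2.
Counting accepting paths from s4 by length: 1 of length 1, 2 of length 2. Total 3.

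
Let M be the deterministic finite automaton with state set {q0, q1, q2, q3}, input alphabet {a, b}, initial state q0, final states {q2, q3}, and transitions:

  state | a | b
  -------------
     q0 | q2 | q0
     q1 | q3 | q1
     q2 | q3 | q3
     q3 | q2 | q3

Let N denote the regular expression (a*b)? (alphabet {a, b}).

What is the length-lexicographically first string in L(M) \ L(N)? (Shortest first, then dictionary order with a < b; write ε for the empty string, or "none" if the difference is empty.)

a

The string a is accepted by M but not by N.
No shorter string lies in the difference, and a is the lexicographically first length-1 string in L(M) \ L(N).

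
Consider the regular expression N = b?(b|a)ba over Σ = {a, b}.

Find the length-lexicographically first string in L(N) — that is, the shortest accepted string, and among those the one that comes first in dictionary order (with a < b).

By inspection of the expression, no string of length less than 3 matches, and aba is the lexicographically first match of length 3.

aba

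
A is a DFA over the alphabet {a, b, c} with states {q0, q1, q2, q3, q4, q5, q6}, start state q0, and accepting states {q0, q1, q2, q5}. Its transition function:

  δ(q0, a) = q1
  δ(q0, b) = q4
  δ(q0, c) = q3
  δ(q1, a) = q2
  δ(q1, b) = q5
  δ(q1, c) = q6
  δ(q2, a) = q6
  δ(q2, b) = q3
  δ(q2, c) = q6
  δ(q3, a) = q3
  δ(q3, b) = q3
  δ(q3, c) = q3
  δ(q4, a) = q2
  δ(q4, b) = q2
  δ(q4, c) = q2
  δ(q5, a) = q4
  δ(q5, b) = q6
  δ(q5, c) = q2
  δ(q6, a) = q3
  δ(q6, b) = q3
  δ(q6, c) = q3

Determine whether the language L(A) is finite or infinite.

finite

The useful states (reachable from q0 and able to reach an accepting state) are {q0, q1, q2, q4, q5}.
Restricted to these states the transition graph has no cycle, so every accepting path has bounded length and L is finite.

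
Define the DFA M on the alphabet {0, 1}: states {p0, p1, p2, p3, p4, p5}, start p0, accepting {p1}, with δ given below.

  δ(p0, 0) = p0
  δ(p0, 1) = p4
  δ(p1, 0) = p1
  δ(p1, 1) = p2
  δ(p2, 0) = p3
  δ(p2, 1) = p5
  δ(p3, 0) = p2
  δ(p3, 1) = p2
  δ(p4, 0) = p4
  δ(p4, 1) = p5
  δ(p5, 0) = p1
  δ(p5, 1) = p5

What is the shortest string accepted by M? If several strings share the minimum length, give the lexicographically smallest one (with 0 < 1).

A breadth-first search from p0 reaches an accepting state first via the path p0 → p4 → p5 → p1 on input 110.
No string of length < 3 is accepted (BFS exhausts all shorter strings without reaching an accepting state), and 110 is the lexicographically least accepting string of length 3.

110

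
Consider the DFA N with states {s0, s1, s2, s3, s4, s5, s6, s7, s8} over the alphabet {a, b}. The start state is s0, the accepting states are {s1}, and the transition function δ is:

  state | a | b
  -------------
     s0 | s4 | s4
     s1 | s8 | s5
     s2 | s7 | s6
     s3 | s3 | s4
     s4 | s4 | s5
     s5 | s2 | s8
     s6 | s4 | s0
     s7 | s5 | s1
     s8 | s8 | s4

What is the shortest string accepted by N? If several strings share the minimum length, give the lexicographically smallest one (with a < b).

abaab

A breadth-first search from s0 reaches an accepting state first via the path s0 → s4 → s5 → s2 → s7 → s1 on input abaab.
No string of length < 5 is accepted (BFS exhausts all shorter strings without reaching an accepting state), and abaab is the lexicographically least accepting string of length 5.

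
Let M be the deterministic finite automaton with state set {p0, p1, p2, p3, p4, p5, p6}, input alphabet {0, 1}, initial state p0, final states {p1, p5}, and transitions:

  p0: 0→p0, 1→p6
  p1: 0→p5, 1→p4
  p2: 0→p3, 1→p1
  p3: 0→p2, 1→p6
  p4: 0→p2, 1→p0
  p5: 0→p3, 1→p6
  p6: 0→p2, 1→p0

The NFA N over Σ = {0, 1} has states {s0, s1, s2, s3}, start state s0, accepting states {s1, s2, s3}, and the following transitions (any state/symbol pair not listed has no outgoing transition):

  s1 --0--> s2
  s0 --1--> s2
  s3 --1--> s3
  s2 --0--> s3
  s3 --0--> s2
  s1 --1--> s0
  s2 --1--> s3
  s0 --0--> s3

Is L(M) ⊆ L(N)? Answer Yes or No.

Yes

Exploring the product automaton M × N from the start pair (p0, s0), following both machines on each input symbol, reaches 12 state pairs: (p0, s0), (p0, s3), (p6, s2), (p0, s2), (p6, s3), (p2, s3), (p2, s2), (p3, s2), (p1, s3), (p3, s3), (p5, s2), (p4, s3).
M accepts in {p1, p5} and N accepts in {s1, s2, s3}. The reachable pairs whose M-component is accepting are (p1, s3), (p5, s2); in each of them the N-component is accepting too, so the product for L(M) \ L(N) (M-component accepting, N-component rejecting) has no reachable accepting pair and the difference is empty.
Hence every string in L(M) is also in L(N).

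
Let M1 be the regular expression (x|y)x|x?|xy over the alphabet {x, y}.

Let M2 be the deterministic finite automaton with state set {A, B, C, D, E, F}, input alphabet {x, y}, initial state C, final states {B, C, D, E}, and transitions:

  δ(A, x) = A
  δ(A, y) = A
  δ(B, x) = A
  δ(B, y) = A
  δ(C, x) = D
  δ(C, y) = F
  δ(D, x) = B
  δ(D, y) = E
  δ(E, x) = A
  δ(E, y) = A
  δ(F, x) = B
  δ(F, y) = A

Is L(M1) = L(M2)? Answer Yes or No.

Yes

Converting the expression M1 to a DFA (subset construction, then merging equivalent states) gives the minimal DFA with states {r0, r1, r2, r3, r4}, start state r0, accepting states {r0, r1, r3} and transitions r0: x→r1, y→r2; r1: x→r3, y→r3; r2: x→r3, y→r4; r3: x→r4, y→r4; r4: x→r4, y→r4.
Exploring the product automaton M1 × M2 from the start pair (r0, C), following both machines on each input symbol, reaches 6 state pairs: (r0, C), (r1, D), (r2, F), (r3, B), (r3, E), (r4, A).
M1 accepts in {r0, r1, r3} and M2 accepts in {B, C, D, E}. In every reachable pair the two components are either both accepting — (r0, C), (r1, D), (r3, B), (r3, E) — or both non-accepting, so no string is accepted by exactly one of the machines: L(M1) \ L(M2) and L(M2) \ L(M1) are both empty.
Hence every string is accepted by M1 iff it is accepted by M2, and the two languages coincide.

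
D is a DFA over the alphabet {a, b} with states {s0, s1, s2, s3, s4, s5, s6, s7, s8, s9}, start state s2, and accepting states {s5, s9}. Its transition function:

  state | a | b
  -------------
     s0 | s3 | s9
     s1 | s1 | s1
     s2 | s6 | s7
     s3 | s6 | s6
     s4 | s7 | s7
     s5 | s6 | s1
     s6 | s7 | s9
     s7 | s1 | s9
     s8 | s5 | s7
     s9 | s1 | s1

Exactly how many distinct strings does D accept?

3

The useful subgraph on states {s2, s6, s7, s9} is acyclic, so L(D) is finite; the longest accepting path visits 4 useful states, giving maximum string length 3.
Counting accepting paths from s2 by length: 2 of length 2, 1 of length 3. Total 3.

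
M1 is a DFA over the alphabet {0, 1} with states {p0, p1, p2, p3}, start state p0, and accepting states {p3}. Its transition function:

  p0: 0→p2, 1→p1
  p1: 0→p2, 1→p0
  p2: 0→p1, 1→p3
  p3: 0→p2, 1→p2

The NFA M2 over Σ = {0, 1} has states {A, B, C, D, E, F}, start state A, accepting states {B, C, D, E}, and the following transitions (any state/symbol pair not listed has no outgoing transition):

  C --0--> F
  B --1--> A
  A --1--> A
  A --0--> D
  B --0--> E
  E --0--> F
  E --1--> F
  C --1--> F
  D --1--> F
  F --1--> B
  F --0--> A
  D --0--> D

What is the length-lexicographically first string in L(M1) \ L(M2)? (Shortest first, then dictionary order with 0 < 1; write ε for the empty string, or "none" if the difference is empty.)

The string 01 is accepted by M1 but not by M2.
No shorter string lies in the difference, and 01 is the lexicographically first length-2 string in L(M1) \ L(M2).

01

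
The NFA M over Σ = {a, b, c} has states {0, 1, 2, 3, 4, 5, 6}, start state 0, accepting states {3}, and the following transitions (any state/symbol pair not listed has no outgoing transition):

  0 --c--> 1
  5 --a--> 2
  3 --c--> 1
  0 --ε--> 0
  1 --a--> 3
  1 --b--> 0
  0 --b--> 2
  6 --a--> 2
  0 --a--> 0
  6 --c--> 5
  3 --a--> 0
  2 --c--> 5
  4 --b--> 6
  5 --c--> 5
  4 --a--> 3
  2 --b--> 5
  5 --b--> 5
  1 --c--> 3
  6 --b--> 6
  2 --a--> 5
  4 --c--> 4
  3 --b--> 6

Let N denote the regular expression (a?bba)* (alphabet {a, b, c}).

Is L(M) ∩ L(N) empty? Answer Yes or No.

Converting the expression N to a DFA (subset construction, then merging equivalent states) gives the minimal DFA with states {n0, n1, n2, n3, n4}, start state n0, accepting states {n0} and transitions n0: a→n1, b→n2, c→n3; n1: a→n3, b→n2, c→n3; n2: a→n3, b→n4, c→n3; n3: a→n3, b→n3, c→n3; n4: a→n0, b→n3, c→n3.
Exploring the product automaton M × N from the start pair (0, n0), following both machines on each input symbol, reaches 13 state pairs: (0, n0), (0, n1), (2, n2), (1, n3), (0, n3), (5, n3), (5, n4), (3, n3), (2, n3), (2, n0), (6, n3), (5, n1), (5, n2).
M accepts in {3} and N accepts in {n0}; no reachable pair has both components accepting, so no string drives both machines to acceptance simultaneously and L(M) ∩ L(N) = ∅.
So no string is accepted by both, and the intersection is empty.

Yes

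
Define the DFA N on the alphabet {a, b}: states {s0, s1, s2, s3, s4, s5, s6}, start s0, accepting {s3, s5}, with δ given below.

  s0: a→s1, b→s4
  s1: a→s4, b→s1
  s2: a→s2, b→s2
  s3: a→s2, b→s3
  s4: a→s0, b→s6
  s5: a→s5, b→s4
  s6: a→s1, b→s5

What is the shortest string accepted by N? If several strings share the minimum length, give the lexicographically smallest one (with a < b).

A breadth-first search from s0 reaches an accepting state first via the path s0 → s4 → s6 → s5 on input bbb.
No string of length < 3 is accepted (BFS exhausts all shorter strings without reaching an accepting state), and bbb is the lexicographically least accepting string of length 3.

bbb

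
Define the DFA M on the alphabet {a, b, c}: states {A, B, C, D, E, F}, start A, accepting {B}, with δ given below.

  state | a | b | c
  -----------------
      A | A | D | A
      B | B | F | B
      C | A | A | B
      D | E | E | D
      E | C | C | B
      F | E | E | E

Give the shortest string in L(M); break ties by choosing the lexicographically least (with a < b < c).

bac

A breadth-first search from A reaches an accepting state first via the path A → D → E → B on input bac.
No string of length < 3 is accepted (BFS exhausts all shorter strings without reaching an accepting state), and bac is the lexicographically least accepting string of length 3.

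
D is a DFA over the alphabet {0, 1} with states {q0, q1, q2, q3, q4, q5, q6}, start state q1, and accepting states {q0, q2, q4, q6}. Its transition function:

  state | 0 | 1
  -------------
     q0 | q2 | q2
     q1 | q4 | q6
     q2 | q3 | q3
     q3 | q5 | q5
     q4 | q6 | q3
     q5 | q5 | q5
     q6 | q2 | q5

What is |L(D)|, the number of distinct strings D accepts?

5

The useful subgraph on states {q1, q2, q4, q6} is acyclic, so L(D) is finite; the longest accepting path visits 4 useful states, giving maximum string length 3.
Counting accepting paths from q1 by length: 2 of length 1, 2 of length 2, 1 of length 3. Total 5.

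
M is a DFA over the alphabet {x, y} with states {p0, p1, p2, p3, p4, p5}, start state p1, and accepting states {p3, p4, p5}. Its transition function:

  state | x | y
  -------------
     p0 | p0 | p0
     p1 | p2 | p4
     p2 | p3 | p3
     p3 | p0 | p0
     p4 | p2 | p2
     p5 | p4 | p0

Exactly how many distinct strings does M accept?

7

The useful subgraph on states {p1, p2, p3, p4} is acyclic, so L(M) is finite; the longest accepting path visits 4 useful states, giving maximum string length 3.
Counting accepting paths from p1 by length: 1 of length 1, 2 of length 2, 4 of length 3. Total 7.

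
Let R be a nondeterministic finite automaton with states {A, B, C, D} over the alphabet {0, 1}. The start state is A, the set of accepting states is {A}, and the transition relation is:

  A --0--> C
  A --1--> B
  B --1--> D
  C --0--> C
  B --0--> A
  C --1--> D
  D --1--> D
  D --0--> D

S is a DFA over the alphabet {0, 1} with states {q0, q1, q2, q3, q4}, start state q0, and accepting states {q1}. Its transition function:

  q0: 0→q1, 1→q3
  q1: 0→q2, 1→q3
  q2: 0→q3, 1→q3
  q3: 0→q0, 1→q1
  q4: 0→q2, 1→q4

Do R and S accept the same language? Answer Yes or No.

The empty string ε is accepted by R but rejected by S.
So L(R) ≠ L(S).

No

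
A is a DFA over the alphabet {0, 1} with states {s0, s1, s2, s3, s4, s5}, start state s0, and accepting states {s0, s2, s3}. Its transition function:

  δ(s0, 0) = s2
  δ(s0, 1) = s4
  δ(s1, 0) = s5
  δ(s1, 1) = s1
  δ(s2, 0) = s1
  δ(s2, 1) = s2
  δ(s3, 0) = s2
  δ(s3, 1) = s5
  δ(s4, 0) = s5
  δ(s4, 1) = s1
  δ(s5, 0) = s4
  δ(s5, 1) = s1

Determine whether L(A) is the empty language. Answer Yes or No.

The empty string ε is accepted: the run s0 ends in the accepting state s0.
Since at least one string is accepted, L(A) is not empty.

No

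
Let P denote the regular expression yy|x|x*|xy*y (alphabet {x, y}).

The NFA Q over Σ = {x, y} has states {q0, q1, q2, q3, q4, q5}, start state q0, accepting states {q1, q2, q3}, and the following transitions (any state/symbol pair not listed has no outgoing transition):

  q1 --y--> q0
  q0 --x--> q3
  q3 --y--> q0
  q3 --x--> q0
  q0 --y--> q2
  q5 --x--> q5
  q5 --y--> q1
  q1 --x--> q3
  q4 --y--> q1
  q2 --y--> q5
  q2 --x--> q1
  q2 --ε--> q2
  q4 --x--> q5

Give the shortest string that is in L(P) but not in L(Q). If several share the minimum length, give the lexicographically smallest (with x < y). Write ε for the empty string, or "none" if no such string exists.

The empty string ε is accepted by P but not by Q.
Since ε is the unique shortest string, it is the required witness.

ε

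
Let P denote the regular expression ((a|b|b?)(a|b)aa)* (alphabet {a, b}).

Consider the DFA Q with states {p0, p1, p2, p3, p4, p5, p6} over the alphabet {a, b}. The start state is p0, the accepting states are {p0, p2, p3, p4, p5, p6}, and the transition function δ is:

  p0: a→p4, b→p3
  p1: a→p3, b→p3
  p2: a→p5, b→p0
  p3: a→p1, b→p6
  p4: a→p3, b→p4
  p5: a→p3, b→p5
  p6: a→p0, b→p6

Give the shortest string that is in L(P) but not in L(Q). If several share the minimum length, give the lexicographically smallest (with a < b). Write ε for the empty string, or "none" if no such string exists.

aaa

The string aaa is accepted by P but not by Q.
No shorter string lies in the difference, and aaa is the lexicographically first length-3 string in L(P) \ L(Q).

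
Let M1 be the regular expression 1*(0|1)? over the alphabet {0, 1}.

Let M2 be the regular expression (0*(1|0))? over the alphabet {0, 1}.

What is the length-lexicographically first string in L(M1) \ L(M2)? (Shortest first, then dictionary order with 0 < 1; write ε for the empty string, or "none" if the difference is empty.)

The string 10 is accepted by M1 but not by M2.
No shorter string lies in the difference, and 10 is the lexicographically first length-2 string in L(M1) \ L(M2).

10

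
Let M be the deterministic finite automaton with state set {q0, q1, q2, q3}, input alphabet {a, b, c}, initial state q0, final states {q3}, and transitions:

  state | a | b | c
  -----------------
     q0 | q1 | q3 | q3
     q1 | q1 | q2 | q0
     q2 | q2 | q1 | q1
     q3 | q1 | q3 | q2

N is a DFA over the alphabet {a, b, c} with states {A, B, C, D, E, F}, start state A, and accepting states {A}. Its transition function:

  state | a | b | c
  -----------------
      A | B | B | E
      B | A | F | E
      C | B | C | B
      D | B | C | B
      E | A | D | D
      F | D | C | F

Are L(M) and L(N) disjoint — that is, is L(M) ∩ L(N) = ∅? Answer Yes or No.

Exploring the product automaton M × N from the start pair (q0, A), following both machines on each input symbol, reaches 22 state pairs: (q0, A), (q1, B), (q3, B), (q3, E), (q1, A), (q2, F), (q0, E), (q3, F), (q2, E), (q3, D), (q2, D), (q2, B), (q1, C), (q1, F), (q1, D), (q3, C), (q2, A), (q1, E), (q2, C), (q0, B), (q0, F), (q0, D).
M accepts in {q3} and N accepts in {A}; no reachable pair has both components accepting, so no string drives both machines to acceptance simultaneously and L(M) ∩ L(N) = ∅.
So no string is accepted by both, and the intersection is empty.

Yes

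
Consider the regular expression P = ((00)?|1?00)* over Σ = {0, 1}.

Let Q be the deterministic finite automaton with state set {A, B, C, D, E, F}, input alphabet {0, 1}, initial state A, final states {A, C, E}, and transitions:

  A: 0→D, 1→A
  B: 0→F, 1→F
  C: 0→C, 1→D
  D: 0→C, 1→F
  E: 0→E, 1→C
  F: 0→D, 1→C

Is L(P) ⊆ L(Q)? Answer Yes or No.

Yes

Converting the expression P to a DFA (subset construction, then merging equivalent states) gives the minimal DFA with states {p0, p1, p2, p3}, start state p0, accepting states {p0} and transitions p0: 0→p1, 1→p2; p1: 0→p0, 1→p3; p2: 0→p1, 1→p3; p3: 0→p3, 1→p3.
Exploring the product automaton P × Q from the start pair (p0, A), following both machines on each input symbol, reaches 10 state pairs: (p0, A), (p1, D), (p2, A), (p0, C), (p3, F), (p3, A), (p1, C), (p2, D), (p3, D), (p3, C).
P accepts in {p0} and Q accepts in {A, C, E}. The reachable pairs whose P-component is accepting are (p0, A), (p0, C); in each of them the Q-component is accepting too, so the product for L(P) \ L(Q) (P-component accepting, Q-component rejecting) has no reachable accepting pair and the difference is empty.
Hence every string in L(P) is also in L(Q).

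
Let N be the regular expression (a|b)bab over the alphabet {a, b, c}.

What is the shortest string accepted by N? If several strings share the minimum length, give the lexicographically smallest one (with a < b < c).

By inspection of the expression, no string of length less than 4 matches, and abab is the lexicographically first match of length 4.

abab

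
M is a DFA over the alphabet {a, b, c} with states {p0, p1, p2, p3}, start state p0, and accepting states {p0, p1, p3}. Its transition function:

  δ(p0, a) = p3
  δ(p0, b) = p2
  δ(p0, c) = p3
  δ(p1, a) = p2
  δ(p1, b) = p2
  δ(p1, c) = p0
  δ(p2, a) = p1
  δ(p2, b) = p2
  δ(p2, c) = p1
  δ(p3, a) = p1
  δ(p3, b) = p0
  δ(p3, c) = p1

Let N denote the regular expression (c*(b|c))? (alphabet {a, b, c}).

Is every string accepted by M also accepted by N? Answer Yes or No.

No

The string a is in L(M) but not in L(N).
So L(M) ⊄ L(N).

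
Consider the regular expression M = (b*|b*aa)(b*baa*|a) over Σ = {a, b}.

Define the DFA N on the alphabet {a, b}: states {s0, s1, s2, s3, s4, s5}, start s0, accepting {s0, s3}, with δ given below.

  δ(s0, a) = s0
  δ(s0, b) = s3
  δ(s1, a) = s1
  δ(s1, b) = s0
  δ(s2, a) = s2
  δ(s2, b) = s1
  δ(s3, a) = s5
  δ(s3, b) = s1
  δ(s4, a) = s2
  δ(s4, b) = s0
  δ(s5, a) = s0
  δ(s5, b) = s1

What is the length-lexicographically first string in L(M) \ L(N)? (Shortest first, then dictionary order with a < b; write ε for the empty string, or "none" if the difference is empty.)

ba

The string ba is accepted by M but not by N.
No shorter string lies in the difference, and ba is the lexicographically first length-2 string in L(M) \ L(N).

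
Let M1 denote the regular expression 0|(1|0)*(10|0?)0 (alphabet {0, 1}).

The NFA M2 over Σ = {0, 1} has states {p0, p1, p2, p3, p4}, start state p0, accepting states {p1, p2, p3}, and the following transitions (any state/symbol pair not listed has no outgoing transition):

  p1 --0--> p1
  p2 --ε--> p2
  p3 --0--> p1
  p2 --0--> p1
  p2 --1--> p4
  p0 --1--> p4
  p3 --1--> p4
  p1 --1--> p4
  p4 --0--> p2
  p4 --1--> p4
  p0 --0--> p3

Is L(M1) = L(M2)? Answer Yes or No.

Yes

Converting the expression M1 to a DFA (subset construction, then merging equivalent states) gives the minimal DFA with states {r0, r1}, start state r0, accepting states {r1} and transitions r0: 0→r1, 1→r0; r1: 0→r1, 1→r0.
Exploring the product automaton M1 × M2 from the start pair (r0, p0), following both machines on each input symbol, reaches 5 state pairs: (r0, p0), (r1, p3), (r0, p4), (r1, p1), (r1, p2).
M1 accepts in {r1} and M2 accepts in {p1, p2, p3}. In every reachable pair the two components are either both accepting — (r1, p3), (r1, p1), (r1, p2) — or both non-accepting, so no string is accepted by exactly one of the machines: L(M1) \ L(M2) and L(M2) \ L(M1) are both empty.
Hence every string is accepted by M1 iff it is accepted by M2, and the two languages coincide.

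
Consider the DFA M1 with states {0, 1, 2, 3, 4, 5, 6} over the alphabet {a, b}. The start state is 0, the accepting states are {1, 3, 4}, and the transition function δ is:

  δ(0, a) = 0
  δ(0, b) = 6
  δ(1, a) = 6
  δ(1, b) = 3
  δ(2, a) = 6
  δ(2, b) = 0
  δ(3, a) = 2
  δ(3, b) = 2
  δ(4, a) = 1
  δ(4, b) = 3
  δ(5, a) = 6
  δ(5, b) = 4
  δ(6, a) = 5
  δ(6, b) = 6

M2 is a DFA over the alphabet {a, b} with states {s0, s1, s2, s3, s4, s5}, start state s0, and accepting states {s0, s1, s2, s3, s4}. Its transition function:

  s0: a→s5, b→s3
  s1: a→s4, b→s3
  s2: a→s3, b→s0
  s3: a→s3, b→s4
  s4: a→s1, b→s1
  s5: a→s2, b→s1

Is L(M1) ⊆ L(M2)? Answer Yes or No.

Yes

Exploring the product automaton M1 × M2 from the start pair (0, s0), following both machines on each input symbol, reaches 27 state pairs: (0, s0), (0, s5), (6, s3), (0, s2), (6, s1), (5, s3), (6, s4), (0, s3), (6, s0), (5, s4), (4, s4), (5, s1), (5, s5), (4, s1), (1, s1), (3, s1), (4, s3), (6, s2), (1, s4), (3, s3), (2, s4), (2, s3), (1, s3), (3, s4), (0, s1), (0, s4), (2, s1).
M1 accepts in {1, 3, 4} and M2 accepts in {s0, s1, s2, s3, s4}. The reachable pairs whose M1-component is accepting are (4, s4), (4, s1), (1, s1), (3, s1), (4, s3), (1, s4), (3, s3), (1, s3), (3, s4); in each of them the M2-component is accepting too, so the product for L(M1) \ L(M2) (M1-component accepting, M2-component rejecting) has no reachable accepting pair and the difference is empty.
Hence every string in L(M1) is also in L(M2).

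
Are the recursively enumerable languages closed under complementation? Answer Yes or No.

No

If both L and its complement were r.e., running the two recognisers in parallel would decide L, so L would be recursive; but there are r.e. languages that are not recursive (e.g. the halting problem), and their complements are therefore not r.e.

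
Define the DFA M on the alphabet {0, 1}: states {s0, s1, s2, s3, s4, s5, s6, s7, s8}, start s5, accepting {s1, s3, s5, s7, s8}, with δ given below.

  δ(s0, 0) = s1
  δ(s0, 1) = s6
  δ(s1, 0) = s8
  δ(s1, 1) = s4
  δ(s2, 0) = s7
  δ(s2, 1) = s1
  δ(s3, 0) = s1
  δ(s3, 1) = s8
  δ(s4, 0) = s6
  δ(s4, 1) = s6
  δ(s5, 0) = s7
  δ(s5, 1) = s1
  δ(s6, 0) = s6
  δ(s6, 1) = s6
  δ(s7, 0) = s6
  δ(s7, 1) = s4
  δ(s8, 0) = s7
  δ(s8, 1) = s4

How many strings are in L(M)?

The useful subgraph on states {s1, s5, s7, s8} is acyclic, so L(M) is finite; the longest accepting path visits 4 useful states, giving maximum string length 3.
Counting accepting paths from s5 by length: 1 of length 0, 2 of length 1, 1 of length 2, 1 of length 3. Total 5.

5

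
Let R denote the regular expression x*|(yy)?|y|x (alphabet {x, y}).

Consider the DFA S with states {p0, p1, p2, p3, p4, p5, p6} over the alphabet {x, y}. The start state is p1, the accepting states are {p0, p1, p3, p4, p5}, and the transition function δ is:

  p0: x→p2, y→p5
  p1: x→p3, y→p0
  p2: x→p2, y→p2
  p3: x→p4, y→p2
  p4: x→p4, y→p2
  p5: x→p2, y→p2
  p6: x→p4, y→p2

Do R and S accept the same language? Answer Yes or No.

Yes

Converting the expression R to a DFA (subset construction, then merging equivalent states) gives the minimal DFA with states {r0, r1, r2, r3, r4}, start state r0, accepting states {r0, r1, r2, r4} and transitions r0: x→r1, y→r2; r1: x→r1, y→r3; r2: x→r3, y→r4; r3: x→r3, y→r3; r4: x→r3, y→r3.
Exploring the product automaton R × S from the start pair (r0, p1), following both machines on each input symbol, reaches 6 state pairs: (r0, p1), (r1, p3), (r2, p0), (r1, p4), (r3, p2), (r4, p5).
R accepts in {r0, r1, r2, r4} and S accepts in {p0, p1, p3, p4, p5}. In every reachable pair the two components are either both accepting — (r0, p1), (r1, p3), (r2, p0), (r1, p4), (r4, p5) — or both non-accepting, so no string is accepted by exactly one of the machines: L(R) \ L(S) and L(S) \ L(R) are both empty.
Hence every string is accepted by R iff it is accepted by S, and the two languages coincide.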